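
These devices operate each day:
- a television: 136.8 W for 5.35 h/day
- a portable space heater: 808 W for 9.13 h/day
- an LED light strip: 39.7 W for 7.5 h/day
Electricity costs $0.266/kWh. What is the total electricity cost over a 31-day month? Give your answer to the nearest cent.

television: 136.8 W × 5.35 h × 31 d = 22,688 Wh = 22.69 kWh
portable space heater: 808 W × 9.13 h × 31 d = 228,688 Wh = 228.7 kWh
LED light strip: 39.7 W × 7.5 h × 31 d = 9,230 Wh = 9.23 kWh
Total energy = 22.69 + 228.7 + 9.23 = 260.6 kWh
Cost = 260.6 kWh × $0.266 = $69.32

$69.32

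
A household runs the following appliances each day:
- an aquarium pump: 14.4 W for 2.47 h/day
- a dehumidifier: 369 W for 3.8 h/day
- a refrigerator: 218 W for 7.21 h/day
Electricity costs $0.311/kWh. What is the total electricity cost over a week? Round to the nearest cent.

aquarium pump: 14.4 W × 2.47 h × 7 d = 249 Wh = 0.249 kWh
dehumidifier: 369 W × 3.8 h × 7 d = 9,815 Wh = 9.815 kWh
refrigerator: 218 W × 7.21 h × 7 d = 11,002 Wh = 11 kWh
Total energy = 0.249 + 9.815 + 11 = 21.07 kWh
Cost = 21.07 kWh × $0.311 = $6.55

$6.55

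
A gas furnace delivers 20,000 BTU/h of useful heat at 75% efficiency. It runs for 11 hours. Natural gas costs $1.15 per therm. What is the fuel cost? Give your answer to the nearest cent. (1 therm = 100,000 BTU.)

$3.37

Heat delivered = 20,000 BTU/h × 11 h = 220,000 BTU
Gas input = 220,000 / 0.75 = 293,333 BTU
= 293,333 / 100,000 = 2.933 therm
Cost = 2.933 × $1.15/therm = $3.37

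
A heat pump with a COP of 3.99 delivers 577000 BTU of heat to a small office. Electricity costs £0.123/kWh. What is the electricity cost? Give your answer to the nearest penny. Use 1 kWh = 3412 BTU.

Heat delivered = 577,000 BTU / 3412 = 169.1 kWh
Electrical input = 169.1 kWh / 3.99 = 42.38 kWh
Cost = 42.38 × £0.123/kWh = £5.21

£5.21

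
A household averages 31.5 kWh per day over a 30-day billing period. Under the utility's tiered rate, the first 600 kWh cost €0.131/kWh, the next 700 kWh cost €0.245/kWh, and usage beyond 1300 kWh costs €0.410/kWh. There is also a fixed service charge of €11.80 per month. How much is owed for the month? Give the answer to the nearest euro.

€175

Usage = 31.5 kWh/day × 30 days = 945 kWh
First 600 kWh × €0.131 = €78.60
Next 345 kWh × €0.245 = €84.52
Remaining tier: 0 kWh (not reached)
Energy charge = €163.12; + service €11.80 = €174.93 ≈ €175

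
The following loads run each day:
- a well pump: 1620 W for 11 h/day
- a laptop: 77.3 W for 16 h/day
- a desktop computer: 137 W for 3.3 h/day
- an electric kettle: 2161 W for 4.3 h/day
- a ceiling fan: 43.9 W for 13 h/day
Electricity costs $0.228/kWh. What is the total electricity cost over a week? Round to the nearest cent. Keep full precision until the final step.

well pump: 1620 W × 11 h × 7 d = 124,740 Wh = 124.7 kWh
laptop: 77.3 W × 16 h × 7 d = 8,658 Wh = 8.658 kWh
desktop computer: 137 W × 3.3 h × 7 d = 3,165 Wh = 3.165 kWh
electric kettle: 2161 W × 4.3 h × 7 d = 65,046 Wh = 65.05 kWh
ceiling fan: 43.9 W × 13 h × 7 d = 3,995 Wh = 3.995 kWh
Total energy = 124.7 + 8.658 + 3.165 + 65.05 + 3.995 = 205.6 kWh
Cost = 205.6 kWh × $0.228 = $46.88

$46.88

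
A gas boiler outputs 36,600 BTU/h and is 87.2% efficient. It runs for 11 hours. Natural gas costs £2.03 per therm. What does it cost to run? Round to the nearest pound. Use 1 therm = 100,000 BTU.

Heat delivered = 36,600 BTU/h × 11 h = 402,600 BTU
Gas input = 402,600 / 0.872 = 461,697 BTU
= 461,697 / 100,000 = 4.617 therm
Cost = 4.617 × £2.03/therm = £9.37 ≈ £9

£9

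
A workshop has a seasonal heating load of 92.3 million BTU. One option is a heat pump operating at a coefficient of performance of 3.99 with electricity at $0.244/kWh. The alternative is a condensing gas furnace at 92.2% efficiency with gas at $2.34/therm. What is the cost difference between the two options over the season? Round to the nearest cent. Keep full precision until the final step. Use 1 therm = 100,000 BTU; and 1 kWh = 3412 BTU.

$688.26

Heat load = 92.3 × 10⁶ BTU = 92,300,000 BTU
Gas: input = 92,300,000 / 0.922 = 100,108,460 BTU = 1,001 therm → 1,001 × $2.34 = $2,342.54
Heat pump: 92,300,000 BTU / 3412 = 27,050 kWh heat; / 3.99 = 6,780 kWh in → × $0.244 = $1,654.28
Difference = |$2,342.54 − $1,654.28| = $688.26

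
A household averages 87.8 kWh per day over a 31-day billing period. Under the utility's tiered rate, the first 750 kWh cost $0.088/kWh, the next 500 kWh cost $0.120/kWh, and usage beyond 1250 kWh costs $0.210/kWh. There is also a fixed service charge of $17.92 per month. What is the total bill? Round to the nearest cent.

$453.00

Usage = 87.8 kWh/day × 31 days = 2721.8 kWh
First 750 kWh × $0.088 = $66.00
Next 500 kWh × $0.120 = $60.00
Remaining 1471.8 kWh × $0.210 = $309.08
Energy charge = $435.08; + service $17.92 = $453.00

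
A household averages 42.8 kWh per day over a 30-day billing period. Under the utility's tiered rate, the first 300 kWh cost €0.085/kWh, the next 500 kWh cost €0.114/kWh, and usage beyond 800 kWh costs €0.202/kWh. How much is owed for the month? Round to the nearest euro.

Usage = 42.8 kWh/day × 30 days = 1284 kWh
First 300 kWh × €0.085 = €25.50
Next 500 kWh × €0.114 = €57.00
Remaining 484 kWh × €0.202 = €97.77
Total = €180.27 ≈ €180

€180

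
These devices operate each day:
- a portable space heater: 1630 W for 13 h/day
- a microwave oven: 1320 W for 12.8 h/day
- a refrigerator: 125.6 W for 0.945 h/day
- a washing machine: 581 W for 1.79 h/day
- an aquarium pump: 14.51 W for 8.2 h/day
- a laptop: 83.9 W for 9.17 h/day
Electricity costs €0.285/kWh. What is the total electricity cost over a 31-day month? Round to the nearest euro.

€355

portable space heater: 1630 W × 13 h × 31 d = 656,890 Wh = 656.9 kWh
microwave oven: 1320 W × 12.8 h × 31 d = 523,776 Wh = 523.8 kWh
refrigerator: 125.6 W × 0.945 h × 31 d = 3,679 Wh = 3.679 kWh
washing machine: 581 W × 1.79 h × 31 d = 32,240 Wh = 32.24 kWh
aquarium pump: 14.51 W × 8.2 h × 31 d = 3,688 Wh = 3.688 kWh
laptop: 83.9 W × 9.17 h × 31 d = 23,850 Wh = 23.85 kWh
Total energy = 656.9 + 523.8 + 3.679 + 32.24 + 3.688 + 23.85 = 1,244 kWh
Cost = 1,244 kWh × €0.285 = €354.58 ≈ €355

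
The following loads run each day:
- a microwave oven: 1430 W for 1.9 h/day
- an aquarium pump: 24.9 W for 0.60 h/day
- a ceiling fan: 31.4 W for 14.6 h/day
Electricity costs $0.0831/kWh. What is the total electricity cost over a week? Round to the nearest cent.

microwave oven: 1430 W × 1.9 h × 7 d = 19,019 Wh = 19.02 kWh
aquarium pump: 24.9 W × 0.60 h × 7 d = 105 Wh = 0.1046 kWh
ceiling fan: 31.4 W × 14.6 h × 7 d = 3,209 Wh = 3.209 kWh
Total energy = 19.02 + 0.1046 + 3.209 = 22.33 kWh
Cost = 22.33 kWh × $0.0831 = $1.86

$1.86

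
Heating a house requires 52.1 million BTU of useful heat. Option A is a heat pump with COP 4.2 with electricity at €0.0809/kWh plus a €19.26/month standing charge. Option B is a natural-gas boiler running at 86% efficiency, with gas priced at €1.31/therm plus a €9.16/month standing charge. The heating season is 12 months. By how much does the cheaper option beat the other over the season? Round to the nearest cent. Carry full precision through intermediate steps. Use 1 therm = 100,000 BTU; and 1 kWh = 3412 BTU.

Heat load = 52.1 × 10⁶ BTU = 52,100,000 BTU
Gas: input = 52,100,000 / 0.86 = 60,581,395 BTU = 605.8 therm → 605.8 × €1.31 = €793.62; + 12 × €9.16 standing = €903.54
Heat pump: 52,100,000 BTU / 3412 = 15,270 kWh heat; / 4.2 = 3,636 kWh in → × €0.0809 = €294.12; + 12 × €19.26 standing = €525.24
Difference = |€903.54 − €525.24| = €378.29

€378.29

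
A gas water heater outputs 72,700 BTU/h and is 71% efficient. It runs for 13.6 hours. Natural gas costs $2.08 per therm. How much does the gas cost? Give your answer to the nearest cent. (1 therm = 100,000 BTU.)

Heat delivered = 72,700 BTU/h × 13.6 h = 988,720 BTU
Gas input = 988,720 / 0.71 = 1,392,563 BTU
= 1,392,563 / 100,000 = 13.93 therm
Cost = 13.93 × $2.08/therm = $28.97

$28.97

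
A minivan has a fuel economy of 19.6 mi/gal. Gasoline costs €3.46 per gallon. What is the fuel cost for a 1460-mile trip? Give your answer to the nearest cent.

€257.73

Fuel = 1460 mi / 19.6 mpg = 74.49 gal
Cost = 74.49 gal × €3.46/gal = €257.73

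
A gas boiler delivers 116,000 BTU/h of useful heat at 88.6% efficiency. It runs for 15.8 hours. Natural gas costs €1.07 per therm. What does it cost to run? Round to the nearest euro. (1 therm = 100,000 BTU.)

€22

Heat delivered = 116,000 BTU/h × 15.8 h = 1,832,800 BTU
Gas input = 1,832,800 / 0.886 = 2,068,623 BTU
= 2,068,623 / 100,000 = 20.69 therm
Cost = 20.69 × €1.07/therm = €22.13 ≈ €22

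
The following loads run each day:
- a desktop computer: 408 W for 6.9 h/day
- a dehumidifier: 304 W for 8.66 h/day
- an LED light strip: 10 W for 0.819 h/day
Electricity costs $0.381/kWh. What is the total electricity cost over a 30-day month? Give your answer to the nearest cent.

desktop computer: 408 W × 6.9 h × 30 d = 84,456 Wh = 84.46 kWh
dehumidifier: 304 W × 8.66 h × 30 d = 78,979 Wh = 78.98 kWh
LED light strip: 10 W × 0.819 h × 30 d = 246 Wh = 0.2457 kWh
Total energy = 84.46 + 78.98 + 0.2457 = 163.7 kWh
Cost = 163.7 kWh × $0.381 = $62.36

$62.36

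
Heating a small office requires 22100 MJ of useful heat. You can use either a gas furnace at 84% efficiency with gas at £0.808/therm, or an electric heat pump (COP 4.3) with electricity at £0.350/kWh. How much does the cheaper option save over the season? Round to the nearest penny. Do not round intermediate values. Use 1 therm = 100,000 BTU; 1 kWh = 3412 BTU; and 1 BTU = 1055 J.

£298.23

Heat load = 22100 MJ = 22,100,000,000 J / 1055 = 20,947,867 BTU
Gas: input = 20,947,867 / 0.84 = 24,937,937 BTU = 249.4 therm → 249.4 × £0.808 = £201.50
Heat pump: 20,947,867 BTU / 3412 = 6,139 kWh heat; / 4.3 = 1,428 kWh in → × £0.350 = £499.72
Difference = |£201.50 − £499.72| = £298.23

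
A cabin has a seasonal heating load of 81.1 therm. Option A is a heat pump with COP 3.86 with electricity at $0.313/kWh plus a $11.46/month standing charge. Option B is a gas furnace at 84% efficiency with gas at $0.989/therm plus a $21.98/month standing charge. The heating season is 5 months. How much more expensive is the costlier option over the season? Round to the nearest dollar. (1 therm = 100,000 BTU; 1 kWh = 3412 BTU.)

$45

Heat load = 81.1 therm × 100,000 = 8,110,000 BTU
Gas: input = 8,110,000 / 0.84 = 9,654,762 BTU = 96.55 therm → 96.55 × $0.989 = $95.49; + 5 × $21.98 standing = $205.39
Heat pump: 8,110,000 BTU / 3412 = 2,377 kWh heat; / 3.86 = 615.8 kWh in → × $0.313 = $192.74; + 5 × $11.46 standing = $250.04
Difference = |$205.39 − $250.04| = $44.65 ≈ $45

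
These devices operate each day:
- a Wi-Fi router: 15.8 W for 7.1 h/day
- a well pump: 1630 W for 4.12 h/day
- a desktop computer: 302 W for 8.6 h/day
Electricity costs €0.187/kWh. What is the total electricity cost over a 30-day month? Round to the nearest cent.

€52.87

Wi-Fi router: 15.8 W × 7.1 h × 30 d = 3,365 Wh = 3.365 kWh
well pump: 1630 W × 4.12 h × 30 d = 201,468 Wh = 201.5 kWh
desktop computer: 302 W × 8.6 h × 30 d = 77,916 Wh = 77.92 kWh
Total energy = 3.365 + 201.5 + 77.92 = 282.7 kWh
Cost = 282.7 kWh × €0.187 = €52.87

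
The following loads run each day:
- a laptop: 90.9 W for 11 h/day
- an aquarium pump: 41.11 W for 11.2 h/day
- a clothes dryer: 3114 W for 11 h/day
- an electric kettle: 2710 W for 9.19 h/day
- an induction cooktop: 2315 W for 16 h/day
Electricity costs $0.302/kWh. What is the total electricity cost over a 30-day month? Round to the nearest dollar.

$885

laptop: 90.9 W × 11 h × 30 d = 29,997 Wh = 30 kWh
aquarium pump: 41.11 W × 11.2 h × 30 d = 13,813 Wh = 13.81 kWh
clothes dryer: 3114 W × 11 h × 30 d = 1,027,620 Wh = 1,028 kWh
electric kettle: 2710 W × 9.19 h × 30 d = 747,147 Wh = 747.1 kWh
induction cooktop: 2315 W × 16 h × 30 d = 1,111,200 Wh = 1,111 kWh
Total energy = 30 + 13.81 + 1,028 + 747.1 + 1,111 = 2,930 kWh
Cost = 2,930 kWh × $0.302 = $884.79 ≈ $885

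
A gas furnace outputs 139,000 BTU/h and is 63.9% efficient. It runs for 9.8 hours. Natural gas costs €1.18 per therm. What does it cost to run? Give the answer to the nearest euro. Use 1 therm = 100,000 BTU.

Heat delivered = 139,000 BTU/h × 9.8 h = 1,362,200 BTU
Gas input = 1,362,200 / 0.639 = 2,131,768 BTU
= 2,131,768 / 100,000 = 21.32 therm
Cost = 21.32 × €1.18/therm = €25.15 ≈ €25

€25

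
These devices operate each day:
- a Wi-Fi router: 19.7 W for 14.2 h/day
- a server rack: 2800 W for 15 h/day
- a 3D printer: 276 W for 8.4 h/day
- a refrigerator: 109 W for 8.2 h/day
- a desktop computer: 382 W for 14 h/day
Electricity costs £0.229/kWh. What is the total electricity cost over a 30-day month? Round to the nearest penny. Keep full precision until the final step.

£349.27

Wi-Fi router: 19.7 W × 14.2 h × 30 d = 8,392 Wh = 8.392 kWh
server rack: 2800 W × 15 h × 30 d = 1,260,000 Wh = 1,260 kWh
3D printer: 276 W × 8.4 h × 30 d = 69,552 Wh = 69.55 kWh
refrigerator: 109 W × 8.2 h × 30 d = 26,814 Wh = 26.81 kWh
desktop computer: 382 W × 14 h × 30 d = 160,440 Wh = 160.4 kWh
Total energy = 8.392 + 1,260 + 69.55 + 26.81 + 160.4 = 1,525 kWh
Cost = 1,525 kWh × £0.229 = £349.27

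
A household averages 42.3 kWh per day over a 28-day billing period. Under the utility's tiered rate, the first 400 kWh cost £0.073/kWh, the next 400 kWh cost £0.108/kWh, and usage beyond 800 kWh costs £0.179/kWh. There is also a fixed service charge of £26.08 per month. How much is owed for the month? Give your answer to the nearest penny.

Usage = 42.3 kWh/day × 28 days = 1184.4 kWh
First 400 kWh × £0.073 = £29.20
Next 400 kWh × £0.108 = £43.20
Remaining 384.4 kWh × £0.179 = £68.81
Energy charge = £141.21; + service £26.08 = £167.29

£167.29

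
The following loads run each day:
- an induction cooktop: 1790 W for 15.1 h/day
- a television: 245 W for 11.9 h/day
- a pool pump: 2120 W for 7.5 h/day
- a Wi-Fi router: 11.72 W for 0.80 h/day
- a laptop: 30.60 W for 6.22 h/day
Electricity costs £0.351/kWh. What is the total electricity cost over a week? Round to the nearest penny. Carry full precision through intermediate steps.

£113.13

induction cooktop: 1790 W × 15.1 h × 7 d = 189,203 Wh = 189.2 kWh
television: 245 W × 11.9 h × 7 d = 20,408 Wh = 20.41 kWh
pool pump: 2120 W × 7.5 h × 7 d = 111,300 Wh = 111.3 kWh
Wi-Fi router: 11.72 W × 0.80 h × 7 d = 66 Wh = 0.06563 kWh
laptop: 30.60 W × 6.22 h × 7 d = 1,332 Wh = 1.332 kWh
Total energy = 189.2 + 20.41 + 111.3 + 0.06563 + 1.332 = 322.3 kWh
Cost = 322.3 kWh × £0.351 = £113.13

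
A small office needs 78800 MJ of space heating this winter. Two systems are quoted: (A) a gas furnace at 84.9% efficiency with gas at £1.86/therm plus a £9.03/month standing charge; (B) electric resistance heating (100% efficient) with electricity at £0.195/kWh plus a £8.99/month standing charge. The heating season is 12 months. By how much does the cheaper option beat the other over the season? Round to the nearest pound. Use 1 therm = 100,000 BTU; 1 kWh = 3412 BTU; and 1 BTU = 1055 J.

Heat load = 78800 MJ = 78,800,000,000 J / 1055 = 74,691,943 BTU
Gas: input = 74,691,943 / 0.849 = 87,976,376 BTU = 879.8 therm → 879.8 × £1.86 = £1,636.36; + 12 × £9.03 standing = £1,744.72
Electric: 74,691,943 BTU / 3412 = 21,890 kWh → × £0.195 = £4,268.74; + 12 × £8.99 standing = £4,376.62
Difference = |£1,744.72 − £4,376.62| = £2,631.90 ≈ £2632

£2632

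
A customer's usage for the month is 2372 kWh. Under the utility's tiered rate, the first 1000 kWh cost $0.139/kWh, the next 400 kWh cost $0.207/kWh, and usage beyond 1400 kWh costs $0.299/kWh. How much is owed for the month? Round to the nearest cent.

$512.43

First 1000 kWh × $0.139 = $139.00
Next 400 kWh × $0.207 = $82.80
Remaining 972 kWh × $0.299 = $290.63
Total = $512.43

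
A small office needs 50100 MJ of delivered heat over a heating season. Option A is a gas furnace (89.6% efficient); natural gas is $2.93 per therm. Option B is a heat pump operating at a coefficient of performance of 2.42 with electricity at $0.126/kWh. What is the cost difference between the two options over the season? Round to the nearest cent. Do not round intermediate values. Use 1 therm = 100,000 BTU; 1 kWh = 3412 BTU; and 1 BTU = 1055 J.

$828.25

Heat load = 50100 MJ = 50,100,000,000 J / 1055 = 47,488,152 BTU
Gas: input = 47,488,152 / 0.896 = 53,000,169 BTU = 530 therm → 530 × $2.93 = $1,552.90
Heat pump: 47,488,152 BTU / 3412 = 13,920 kWh heat; / 2.42 = 5,751 kWh in → × $0.126 = $724.66
Difference = |$1,552.90 − $724.66| = $828.25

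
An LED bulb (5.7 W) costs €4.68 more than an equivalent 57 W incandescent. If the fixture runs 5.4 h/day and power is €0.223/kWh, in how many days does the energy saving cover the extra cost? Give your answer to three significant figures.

75.8 days

Power saved = 57 − 5.7 = 51.3 W
Daily energy saved = 51.3 W × 5.4 h = 277 Wh = 0.27702 kWh
Daily savings = 0.27702 × €0.223 = €0.0618
Payback = €4.68 / €0.0618 per day = 75.76 days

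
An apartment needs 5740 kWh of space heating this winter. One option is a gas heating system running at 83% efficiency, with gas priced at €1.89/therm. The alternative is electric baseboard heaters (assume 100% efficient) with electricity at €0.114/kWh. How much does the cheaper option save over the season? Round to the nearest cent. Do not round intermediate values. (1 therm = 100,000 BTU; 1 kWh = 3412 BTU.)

Heat load = 5740 kWh × 3412 = 19,584,880 BTU
Gas: input = 19,584,880 / 0.83 = 23,596,241 BTU = 236 therm → 236 × €1.89 = €445.97
Electric: 19,584,880 BTU / 3412 = 5,740 kWh → × €0.114 = €654.36
Difference = |€445.97 − €654.36| = €208.39

€208.39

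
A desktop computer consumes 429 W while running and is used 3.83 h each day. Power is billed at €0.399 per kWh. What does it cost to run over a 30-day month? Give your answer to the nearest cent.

€19.67

Energy = 429 W × 3.83 h/day × 30 days = 49,292 Wh = 49.29 kWh
Cost = 49.29 kWh × €0.399/kWh = €19.67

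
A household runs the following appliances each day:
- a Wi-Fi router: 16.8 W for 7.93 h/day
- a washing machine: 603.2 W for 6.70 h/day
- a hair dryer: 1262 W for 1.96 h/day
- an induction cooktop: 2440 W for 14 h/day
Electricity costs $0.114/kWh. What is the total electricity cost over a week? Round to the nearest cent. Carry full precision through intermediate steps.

Wi-Fi router: 16.8 W × 7.93 h × 7 d = 933 Wh = 0.9326 kWh
washing machine: 603.2 W × 6.70 h × 7 d = 28,290 Wh = 28.29 kWh
hair dryer: 1262 W × 1.96 h × 7 d = 17,315 Wh = 17.31 kWh
induction cooktop: 2440 W × 14 h × 7 d = 239,120 Wh = 239.1 kWh
Total energy = 0.9326 + 28.29 + 17.31 + 239.1 = 285.7 kWh
Cost = 285.7 kWh × $0.114 = $32.56

$32.56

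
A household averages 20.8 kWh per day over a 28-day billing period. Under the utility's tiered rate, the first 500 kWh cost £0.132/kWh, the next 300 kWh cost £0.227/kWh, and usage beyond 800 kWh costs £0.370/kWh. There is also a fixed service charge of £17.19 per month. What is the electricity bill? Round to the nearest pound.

£102

Usage = 20.8 kWh/day × 28 days = 582.4 kWh
First 500 kWh × £0.132 = £66.00
Next 82.4 kWh × £0.227 = £18.70
Remaining tier: 0 kWh (not reached)
Energy charge = £84.70; + service £17.19 = £101.89 ≈ £102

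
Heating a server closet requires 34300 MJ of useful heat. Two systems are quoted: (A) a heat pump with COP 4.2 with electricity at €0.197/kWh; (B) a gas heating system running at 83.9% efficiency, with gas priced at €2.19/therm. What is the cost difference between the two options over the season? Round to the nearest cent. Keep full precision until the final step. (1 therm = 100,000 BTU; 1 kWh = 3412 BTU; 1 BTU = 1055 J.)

€401.70

Heat load = 34300 MJ = 34,300,000,000 J / 1055 = 32,511,848 BTU
Gas: input = 32,511,848 / 0.839 = 38,750,713 BTU = 387.5 therm → 387.5 × €2.19 = €848.64
Heat pump: 32,511,848 BTU / 3412 = 9,529 kWh heat; / 4.2 = 2,269 kWh in → × €0.197 = €446.94
Difference = |€848.64 − €446.94| = €401.70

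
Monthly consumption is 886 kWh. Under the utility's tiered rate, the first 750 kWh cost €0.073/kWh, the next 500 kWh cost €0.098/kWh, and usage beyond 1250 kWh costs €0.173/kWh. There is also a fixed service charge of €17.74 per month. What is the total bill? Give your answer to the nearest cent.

First 750 kWh × €0.073 = €54.75
Next 136 kWh × €0.098 = €13.33
Remaining tier: 0 kWh (not reached)
Energy charge = €68.08; + service €17.74 = €85.82

€85.82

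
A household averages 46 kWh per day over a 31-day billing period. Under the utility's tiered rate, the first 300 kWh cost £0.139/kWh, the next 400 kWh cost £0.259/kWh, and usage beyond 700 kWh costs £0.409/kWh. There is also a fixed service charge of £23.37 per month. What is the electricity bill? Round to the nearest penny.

£465.60

Usage = 46 kWh/day × 31 days = 1426 kWh
First 300 kWh × £0.139 = £41.70
Next 400 kWh × £0.259 = £103.60
Remaining 726 kWh × £0.409 = £296.93
Energy charge = £442.23; + service £23.37 = £465.60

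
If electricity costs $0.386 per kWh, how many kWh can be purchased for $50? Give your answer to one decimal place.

129.5 kWh

$50 / $0.386 per kWh = 129.5 kWh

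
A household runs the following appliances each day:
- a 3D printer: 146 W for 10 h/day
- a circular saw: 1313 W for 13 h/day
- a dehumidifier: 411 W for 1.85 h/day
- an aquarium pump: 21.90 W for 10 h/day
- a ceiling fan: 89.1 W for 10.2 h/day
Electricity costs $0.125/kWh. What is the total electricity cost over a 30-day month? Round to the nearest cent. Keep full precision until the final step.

$76.56

3D printer: 146 W × 10 h × 30 d = 43,800 Wh = 43.8 kWh
circular saw: 1313 W × 13 h × 30 d = 512,070 Wh = 512.1 kWh
dehumidifier: 411 W × 1.85 h × 30 d = 22,810 Wh = 22.81 kWh
aquarium pump: 21.90 W × 10 h × 30 d = 6,570 Wh = 6.57 kWh
ceiling fan: 89.1 W × 10.2 h × 30 d = 27,265 Wh = 27.26 kWh
Total energy = 43.8 + 512.1 + 22.81 + 6.57 + 27.26 = 612.5 kWh
Cost = 612.5 kWh × $0.125 = $76.56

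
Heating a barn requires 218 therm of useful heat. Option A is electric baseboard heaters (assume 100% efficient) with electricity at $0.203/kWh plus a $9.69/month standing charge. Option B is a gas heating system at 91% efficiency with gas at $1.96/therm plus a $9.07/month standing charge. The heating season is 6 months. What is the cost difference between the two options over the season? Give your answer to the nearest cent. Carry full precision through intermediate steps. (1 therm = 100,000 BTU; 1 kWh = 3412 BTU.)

Heat load = 218 therm × 100,000 = 21,800,000 BTU
Gas: input = 21,800,000 / 0.91 = 23,956,044 BTU = 239.6 therm → 239.6 × $1.96 = $469.54; + 6 × $9.07 standing = $523.96
Electric: 21,800,000 BTU / 3412 = 6,389 kWh → × $0.203 = $1,297.01; + 6 × $9.69 standing = $1,355.15
Difference = |$523.96 − $1,355.15| = $831.19

$831.19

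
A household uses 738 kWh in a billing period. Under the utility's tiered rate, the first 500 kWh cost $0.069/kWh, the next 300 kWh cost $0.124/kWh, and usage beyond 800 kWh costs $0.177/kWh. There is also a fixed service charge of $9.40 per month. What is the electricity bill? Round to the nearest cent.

$73.41

First 500 kWh × $0.069 = $34.50
Next 238 kWh × $0.124 = $29.51
Remaining tier: 0 kWh (not reached)
Energy charge = $64.01; + service $9.40 = $73.41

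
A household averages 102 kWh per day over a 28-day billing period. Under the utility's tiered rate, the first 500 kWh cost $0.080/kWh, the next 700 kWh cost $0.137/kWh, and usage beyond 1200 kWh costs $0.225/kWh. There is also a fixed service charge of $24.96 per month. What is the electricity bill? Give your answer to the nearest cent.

$533.46

Usage = 102 kWh/day × 28 days = 2856 kWh
First 500 kWh × $0.080 = $40.00
Next 700 kWh × $0.137 = $95.90
Remaining 1656 kWh × $0.225 = $372.60
Energy charge = $508.50; + service $24.96 = $533.46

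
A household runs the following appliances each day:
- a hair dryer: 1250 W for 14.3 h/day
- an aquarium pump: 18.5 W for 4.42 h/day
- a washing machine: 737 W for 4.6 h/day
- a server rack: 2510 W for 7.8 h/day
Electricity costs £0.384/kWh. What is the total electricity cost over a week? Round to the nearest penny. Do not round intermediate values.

hair dryer: 1250 W × 14.3 h × 7 d = 125,125 Wh = 125.1 kWh
aquarium pump: 18.5 W × 4.42 h × 7 d = 572 Wh = 0.5724 kWh
washing machine: 737 W × 4.6 h × 7 d = 23,731 Wh = 23.73 kWh
server rack: 2510 W × 7.8 h × 7 d = 137,046 Wh = 137 kWh
Total energy = 125.1 + 0.5724 + 23.73 + 137 = 286.5 kWh
Cost = 286.5 kWh × £0.384 = £110.01

£110.01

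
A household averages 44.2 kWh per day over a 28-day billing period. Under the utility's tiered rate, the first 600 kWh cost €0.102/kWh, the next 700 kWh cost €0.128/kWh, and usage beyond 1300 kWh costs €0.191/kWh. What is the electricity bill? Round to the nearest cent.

Usage = 44.2 kWh/day × 28 days = 1237.6 kWh
First 600 kWh × €0.102 = €61.20
Next 637.6 kWh × €0.128 = €81.61
Remaining tier: 0 kWh (not reached)
Total = €142.81

€142.81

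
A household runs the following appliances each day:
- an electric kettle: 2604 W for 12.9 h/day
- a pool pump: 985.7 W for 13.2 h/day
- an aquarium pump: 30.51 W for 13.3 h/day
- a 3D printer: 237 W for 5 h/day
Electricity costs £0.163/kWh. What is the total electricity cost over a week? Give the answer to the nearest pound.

£55

electric kettle: 2604 W × 12.9 h × 7 d = 235,141 Wh = 235.1 kWh
pool pump: 985.7 W × 13.2 h × 7 d = 91,079 Wh = 91.08 kWh
aquarium pump: 30.51 W × 13.3 h × 7 d = 2,840 Wh = 2.84 kWh
3D printer: 237 W × 5 h × 7 d = 8,295 Wh = 8.295 kWh
Total energy = 235.1 + 91.08 + 2.84 + 8.295 = 337.4 kWh
Cost = 337.4 kWh × £0.163 = £54.99 ≈ £55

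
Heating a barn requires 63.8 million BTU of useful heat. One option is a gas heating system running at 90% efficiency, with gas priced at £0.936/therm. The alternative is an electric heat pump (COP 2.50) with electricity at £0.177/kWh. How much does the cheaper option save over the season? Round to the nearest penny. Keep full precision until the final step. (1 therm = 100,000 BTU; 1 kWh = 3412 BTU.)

Heat load = 63.8 × 10⁶ BTU = 63,800,000 BTU
Gas: input = 63,800,000 / 0.900 = 70,888,889 BTU = 708.9 therm → 708.9 × £0.936 = £663.52
Heat pump: 63,800,000 BTU / 3412 = 18,700 kWh heat; / 2.50 = 7,479 kWh in → × £0.177 = £1,323.87
Difference = |£663.52 − £1,323.87| = £660.35

£660.35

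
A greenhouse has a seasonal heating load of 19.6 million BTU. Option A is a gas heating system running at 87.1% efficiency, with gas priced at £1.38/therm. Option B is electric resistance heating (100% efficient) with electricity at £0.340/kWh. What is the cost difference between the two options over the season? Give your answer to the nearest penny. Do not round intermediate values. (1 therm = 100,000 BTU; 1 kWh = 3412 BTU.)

£1642.57

Heat load = 19.6 × 10⁶ BTU = 19,600,000 BTU
Gas: input = 19,600,000 / 0.871 = 22,502,870 BTU = 225 therm → 225 × £1.38 = £310.54
Electric: 19,600,000 BTU / 3412 = 5,744 kWh → × £0.340 = £1,953.11
Difference = |£310.54 − £1,953.11| = £1,642.57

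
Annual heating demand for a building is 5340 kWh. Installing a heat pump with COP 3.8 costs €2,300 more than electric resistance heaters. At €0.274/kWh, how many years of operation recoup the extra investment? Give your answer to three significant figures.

Resistance: 5340 kWh × €0.274 = €1,463.16/yr
Heat pump: 5340 / 3.8 = 1405 kWh in → × €0.274 = €385.04/yr
Annual savings = €1,078.12
Payback = €2,300 / €1,078.12 = 2.13 years

2.13 years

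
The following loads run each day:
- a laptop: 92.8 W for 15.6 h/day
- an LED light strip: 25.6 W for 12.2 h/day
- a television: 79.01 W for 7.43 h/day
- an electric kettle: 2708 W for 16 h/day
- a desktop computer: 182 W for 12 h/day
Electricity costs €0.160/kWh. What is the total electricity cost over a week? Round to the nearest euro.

€54

laptop: 92.8 W × 15.6 h × 7 d = 10,134 Wh = 10.13 kWh
LED light strip: 25.6 W × 12.2 h × 7 d = 2,186 Wh = 2.186 kWh
television: 79.01 W × 7.43 h × 7 d = 4,109 Wh = 4.109 kWh
electric kettle: 2708 W × 16 h × 7 d = 303,296 Wh = 303.3 kWh
desktop computer: 182 W × 12 h × 7 d = 15,288 Wh = 15.29 kWh
Total energy = 10.13 + 2.186 + 4.109 + 303.3 + 15.29 = 335 kWh
Cost = 335 kWh × €0.160 = €53.60 ≈ €54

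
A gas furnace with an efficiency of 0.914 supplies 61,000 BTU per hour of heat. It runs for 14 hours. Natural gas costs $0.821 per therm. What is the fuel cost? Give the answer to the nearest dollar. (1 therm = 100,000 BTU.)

$8

Heat delivered = 61,000 BTU/h × 14 h = 854,000 BTU
Gas input = 854,000 / 0.914 = 934,354 BTU
= 934,354 / 100,000 = 9.344 therm
Cost = 9.344 × $0.821/therm = $7.67 ≈ $8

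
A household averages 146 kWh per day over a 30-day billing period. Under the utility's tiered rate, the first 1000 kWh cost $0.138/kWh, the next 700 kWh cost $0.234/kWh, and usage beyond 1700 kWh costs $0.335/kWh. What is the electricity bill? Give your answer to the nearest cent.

$1199.60

Usage = 146 kWh/day × 30 days = 4380 kWh
First 1000 kWh × $0.138 = $138.00
Next 700 kWh × $0.234 = $163.80
Remaining 2680 kWh × $0.335 = $897.80
Total = $1,199.60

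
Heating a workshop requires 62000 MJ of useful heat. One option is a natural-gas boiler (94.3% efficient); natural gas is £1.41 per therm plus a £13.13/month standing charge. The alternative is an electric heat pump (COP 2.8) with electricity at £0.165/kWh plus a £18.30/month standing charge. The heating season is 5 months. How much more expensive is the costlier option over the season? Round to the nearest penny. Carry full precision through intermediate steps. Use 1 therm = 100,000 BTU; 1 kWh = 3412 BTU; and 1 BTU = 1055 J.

£162.11

Heat load = 62000 MJ = 62,000,000,000 J / 1055 = 58,767,773 BTU
Gas: input = 58,767,773 / 0.943 = 62,320,013 BTU = 623.2 therm → 623.2 × £1.41 = £878.71; + 5 × £13.13 standing = £944.36
Heat pump: 58,767,773 BTU / 3412 = 17,220 kWh heat; / 2.8 = 6,151 kWh in → × £0.165 = £1,014.98; + 5 × £18.30 standing = £1,106.48
Difference = |£944.36 − £1,106.48| = £162.11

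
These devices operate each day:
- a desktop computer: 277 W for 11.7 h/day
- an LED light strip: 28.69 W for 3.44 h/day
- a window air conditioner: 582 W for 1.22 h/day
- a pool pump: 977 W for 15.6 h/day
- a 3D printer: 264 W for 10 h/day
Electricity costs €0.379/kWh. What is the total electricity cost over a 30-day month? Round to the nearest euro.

desktop computer: 277 W × 11.7 h × 30 d = 97,227 Wh = 97.23 kWh
LED light strip: 28.69 W × 3.44 h × 30 d = 2,961 Wh = 2.961 kWh
window air conditioner: 582 W × 1.22 h × 30 d = 21,301 Wh = 21.3 kWh
pool pump: 977 W × 15.6 h × 30 d = 457,236 Wh = 457.2 kWh
3D printer: 264 W × 10 h × 30 d = 79,200 Wh = 79.2 kWh
Total energy = 97.23 + 2.961 + 21.3 + 457.2 + 79.2 = 657.9 kWh
Cost = 657.9 kWh × €0.379 = €249.35 ≈ €249

€249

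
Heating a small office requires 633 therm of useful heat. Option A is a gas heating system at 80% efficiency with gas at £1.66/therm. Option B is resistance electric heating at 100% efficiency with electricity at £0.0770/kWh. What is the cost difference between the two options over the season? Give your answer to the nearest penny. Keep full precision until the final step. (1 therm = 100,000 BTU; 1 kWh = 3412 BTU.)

Heat load = 633 therm × 100,000 = 63,300,000 BTU
Gas: input = 63,300,000 / 0.80 = 79,125,000 BTU = 791.2 therm → 791.2 × £1.66 = £1,313.47
Electric: 63,300,000 BTU / 3412 = 18,550 kWh → × £0.0770 = £1,428.52
Difference = |£1,313.47 − £1,428.52| = £115.04

£115.04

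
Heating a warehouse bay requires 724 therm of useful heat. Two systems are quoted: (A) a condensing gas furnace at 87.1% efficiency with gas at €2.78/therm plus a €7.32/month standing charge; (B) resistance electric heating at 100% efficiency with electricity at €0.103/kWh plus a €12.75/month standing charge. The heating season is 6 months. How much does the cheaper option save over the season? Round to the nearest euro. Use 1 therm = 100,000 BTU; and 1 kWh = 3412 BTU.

Heat load = 724 therm × 100,000 = 72,400,000 BTU
Gas: input = 72,400,000 / 0.871 = 83,122,847 BTU = 831.2 therm → 831.2 × €2.78 = €2,310.82; + 6 × €7.32 standing = €2,354.74
Electric: 72,400,000 BTU / 3412 = 21,220 kWh → × €0.103 = €2,185.58; + 6 × €12.75 standing = €2,262.08
Difference = |€2,354.74 − €2,262.08| = €92.65 ≈ €93

€93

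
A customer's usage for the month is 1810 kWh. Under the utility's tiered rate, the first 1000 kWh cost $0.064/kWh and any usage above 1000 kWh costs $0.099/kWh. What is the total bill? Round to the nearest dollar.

$144

First 1000 kWh × $0.064 = $64.00
Remaining 810 kWh × $0.099 = $80.19
Total = $144.19 ≈ $144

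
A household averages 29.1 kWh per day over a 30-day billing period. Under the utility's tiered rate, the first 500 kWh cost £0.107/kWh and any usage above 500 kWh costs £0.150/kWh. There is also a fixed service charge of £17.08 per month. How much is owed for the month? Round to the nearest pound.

Usage = 29.1 kWh/day × 30 days = 873 kWh
First 500 kWh × £0.107 = £53.50
Remaining 373 kWh × £0.150 = £55.95
Energy charge = £109.45; + service £17.08 = £126.53 ≈ £127

£127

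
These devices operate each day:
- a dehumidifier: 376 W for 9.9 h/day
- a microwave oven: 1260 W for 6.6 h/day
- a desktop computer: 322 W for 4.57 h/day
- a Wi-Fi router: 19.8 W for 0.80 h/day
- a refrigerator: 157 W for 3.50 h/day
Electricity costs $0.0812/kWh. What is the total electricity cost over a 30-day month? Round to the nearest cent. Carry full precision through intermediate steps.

dehumidifier: 376 W × 9.9 h × 30 d = 111,672 Wh = 111.7 kWh
microwave oven: 1260 W × 6.6 h × 30 d = 249,480 Wh = 249.5 kWh
desktop computer: 322 W × 4.57 h × 30 d = 44,146 Wh = 44.15 kWh
Wi-Fi router: 19.8 W × 0.80 h × 30 d = 475 Wh = 0.4752 kWh
refrigerator: 157 W × 3.50 h × 30 d = 16,485 Wh = 16.48 kWh
Total energy = 111.7 + 249.5 + 44.15 + 0.4752 + 16.48 = 422.3 kWh
Cost = 422.3 kWh × $0.0812 = $34.29

$34.29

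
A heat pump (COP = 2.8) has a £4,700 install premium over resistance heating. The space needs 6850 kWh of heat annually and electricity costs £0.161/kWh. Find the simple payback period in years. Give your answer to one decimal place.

6.6 years

Resistance: 6850 kWh × £0.161 = £1,102.85/yr
Heat pump: 6850 / 2.8 = 2446 kWh in → × £0.161 = £393.88/yr
Annual savings = £708.98
Payback = £4,700 / £708.98 = 6.63 years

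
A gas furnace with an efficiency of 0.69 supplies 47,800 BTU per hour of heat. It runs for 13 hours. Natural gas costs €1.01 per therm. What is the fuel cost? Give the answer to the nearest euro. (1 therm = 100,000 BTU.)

€9

Heat delivered = 47,800 BTU/h × 13 h = 621,400 BTU
Gas input = 621,400 / 0.69 = 900,580 BTU
= 900,580 / 100,000 = 9.006 therm
Cost = 9.006 × €1.01/therm = €9.10 ≈ €9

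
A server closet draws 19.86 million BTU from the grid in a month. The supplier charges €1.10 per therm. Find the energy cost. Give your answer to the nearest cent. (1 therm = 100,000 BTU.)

€218.46

19.86 million BTU × (10 therm/million BTU) = 198.6 therm
Cost = 198.6 therm × €1.10/therm = €218.46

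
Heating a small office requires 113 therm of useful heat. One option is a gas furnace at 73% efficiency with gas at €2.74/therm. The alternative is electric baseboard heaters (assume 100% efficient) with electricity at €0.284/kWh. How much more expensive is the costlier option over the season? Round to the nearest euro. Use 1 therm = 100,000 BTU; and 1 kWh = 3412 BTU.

€516

Heat load = 113 therm × 100,000 = 11,300,000 BTU
Gas: input = 11,300,000 / 0.73 = 15,479,452 BTU = 154.8 therm → 154.8 × €2.74 = €424.14
Electric: 11,300,000 BTU / 3412 = 3,312 kWh → × €0.284 = €940.56
Difference = |€424.14 − €940.56| = €516.43 ≈ €516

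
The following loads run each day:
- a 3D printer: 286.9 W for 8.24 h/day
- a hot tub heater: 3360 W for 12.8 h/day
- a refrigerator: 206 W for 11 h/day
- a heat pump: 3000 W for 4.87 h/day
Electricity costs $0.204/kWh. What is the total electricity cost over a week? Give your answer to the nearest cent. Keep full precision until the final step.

3D printer: 286.9 W × 8.24 h × 7 d = 16,548 Wh = 16.55 kWh
hot tub heater: 3360 W × 12.8 h × 7 d = 301,056 Wh = 301.1 kWh
refrigerator: 206 W × 11 h × 7 d = 15,862 Wh = 15.86 kWh
heat pump: 3000 W × 4.87 h × 7 d = 102,270 Wh = 102.3 kWh
Total energy = 16.55 + 301.1 + 15.86 + 102.3 = 435.7 kWh
Cost = 435.7 kWh × $0.204 = $88.89

$88.89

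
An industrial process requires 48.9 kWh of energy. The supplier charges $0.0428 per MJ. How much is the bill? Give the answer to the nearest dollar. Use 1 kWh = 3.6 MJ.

48.9 kWh × (3.6 MJ/kWh) = 176 MJ
Cost = 176 MJ × $0.0428/MJ = $7.53 ≈ $8

$8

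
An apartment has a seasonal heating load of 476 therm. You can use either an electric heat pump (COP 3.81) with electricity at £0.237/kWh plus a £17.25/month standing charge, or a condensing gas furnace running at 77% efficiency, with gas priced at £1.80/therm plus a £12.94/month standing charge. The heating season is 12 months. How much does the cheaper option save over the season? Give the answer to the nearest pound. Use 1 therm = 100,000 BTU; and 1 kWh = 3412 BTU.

£193

Heat load = 476 therm × 100,000 = 47,600,000 BTU
Gas: input = 47,600,000 / 0.77 = 61,818,182 BTU = 618.2 therm → 618.2 × £1.80 = £1,112.73; + 12 × £12.94 standing = £1,268.01
Heat pump: 47,600,000 BTU / 3412 = 13,950 kWh heat; / 3.81 = 3,662 kWh in → × £0.237 = £867.80; + 12 × £17.25 standing = £1,074.80
Difference = |£1,268.01 − £1,074.80| = £193.20 ≈ £193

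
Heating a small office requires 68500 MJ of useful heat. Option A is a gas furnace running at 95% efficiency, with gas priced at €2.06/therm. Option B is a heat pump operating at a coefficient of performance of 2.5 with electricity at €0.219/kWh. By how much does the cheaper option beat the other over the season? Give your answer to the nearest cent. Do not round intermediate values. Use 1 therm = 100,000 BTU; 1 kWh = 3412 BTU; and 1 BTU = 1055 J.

Heat load = 68500 MJ = 68,500,000,000 J / 1055 = 64,928,910 BTU
Gas: input = 64,928,910 / 0.950 = 68,346,221 BTU = 683.5 therm → 683.5 × €2.06 = €1,407.93
Heat pump: 64,928,910 BTU / 3412 = 19,030 kWh heat; / 2.5 = 7,612 kWh in → × €0.219 = €1,666.99
Difference = |€1,407.93 − €1,666.99| = €259.06

€259.06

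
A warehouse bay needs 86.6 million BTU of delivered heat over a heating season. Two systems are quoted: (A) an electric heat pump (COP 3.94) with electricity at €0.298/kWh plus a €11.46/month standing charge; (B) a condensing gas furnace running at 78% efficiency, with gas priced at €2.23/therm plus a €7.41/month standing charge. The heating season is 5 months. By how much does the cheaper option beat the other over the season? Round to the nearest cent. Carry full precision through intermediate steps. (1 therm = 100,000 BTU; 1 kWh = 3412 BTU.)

Heat load = 86.6 × 10⁶ BTU = 86,600,000 BTU
Gas: input = 86,600,000 / 0.78 = 111,025,641 BTU = 1,110 therm → 1,110 × €2.23 = €2,475.87; + 5 × €7.41 standing = €2,512.92
Heat pump: 86,600,000 BTU / 3412 = 25,380 kWh heat; / 3.94 = 6,442 kWh in → × €0.298 = €1,919.68; + 5 × €11.46 standing = €1,976.98
Difference = |€2,512.92 − €1,976.98| = €535.94

€535.94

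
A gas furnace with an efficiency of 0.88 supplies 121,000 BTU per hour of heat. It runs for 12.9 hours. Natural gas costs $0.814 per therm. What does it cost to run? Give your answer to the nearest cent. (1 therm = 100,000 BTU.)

Heat delivered = 121,000 BTU/h × 12.9 h = 1,560,900 BTU
Gas input = 1,560,900 / 0.88 = 1,773,750 BTU
= 1,773,750 / 100,000 = 17.74 therm
Cost = 17.74 × $0.814/therm = $14.44

$14.44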